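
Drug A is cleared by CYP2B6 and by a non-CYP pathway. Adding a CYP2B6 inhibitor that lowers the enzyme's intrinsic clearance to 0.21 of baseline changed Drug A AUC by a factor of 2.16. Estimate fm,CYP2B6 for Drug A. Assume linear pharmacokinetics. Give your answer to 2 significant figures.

0.68

CL'/CL = 1 / 2.16 = 0.463
0.21·fm + (1 − fm) = 0.463
fm = (0.463 − 1) / (0.21 − 1) = 0.68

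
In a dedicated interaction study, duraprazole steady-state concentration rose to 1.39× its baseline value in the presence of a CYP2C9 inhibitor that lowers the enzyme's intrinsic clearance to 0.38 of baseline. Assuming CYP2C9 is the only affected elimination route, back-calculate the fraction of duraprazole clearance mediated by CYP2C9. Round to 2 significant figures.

0.45

CL'/CL = 1 / 1.39 = 0.7194
0.38·fm + (1 − fm) = 0.7194
fm = (0.7194 − 1) / (0.38 − 1) = 0.45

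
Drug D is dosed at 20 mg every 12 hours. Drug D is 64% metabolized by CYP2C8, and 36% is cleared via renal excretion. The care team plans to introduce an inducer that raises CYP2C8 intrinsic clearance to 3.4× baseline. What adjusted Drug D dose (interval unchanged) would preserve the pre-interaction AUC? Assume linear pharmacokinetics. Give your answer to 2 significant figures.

51 mg

The CYP2C8 pathway (64% of clearance) increases to 3.4× activity: 0.64 × 3.4 = 2.176.
Non-CYP routes (36%) are unchanged.
New clearance relative to baseline: 2.176 + 0.36 = 2.536.
Exposure is unchanged when dose changes in proportion to clearance. New dose = 20 mg × 2.536 = 51 mg.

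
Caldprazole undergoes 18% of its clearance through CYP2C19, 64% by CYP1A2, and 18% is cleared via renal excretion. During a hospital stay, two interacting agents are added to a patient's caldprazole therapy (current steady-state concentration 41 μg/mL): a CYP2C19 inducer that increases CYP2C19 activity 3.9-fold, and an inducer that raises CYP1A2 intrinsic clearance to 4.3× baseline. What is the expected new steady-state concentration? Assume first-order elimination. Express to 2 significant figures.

11 μg/mL

The CYP2C19 pathway (18% of clearance) increases to 3.9× activity: 0.18 × 3.9 = 0.702.
The CYP1A2 pathway (64% of clearance) is boosted to 4.3× activity: 0.64 × 4.3 = 2.752.
The remaining 18% of clearance is unaffected.
CL_new/CL_old = 0.702 + 2.752 + 0.18 = 3.634.
New steady-state concentration = 41 / 3.634 = 11 μg/mL (concentration scales inversely with clearance).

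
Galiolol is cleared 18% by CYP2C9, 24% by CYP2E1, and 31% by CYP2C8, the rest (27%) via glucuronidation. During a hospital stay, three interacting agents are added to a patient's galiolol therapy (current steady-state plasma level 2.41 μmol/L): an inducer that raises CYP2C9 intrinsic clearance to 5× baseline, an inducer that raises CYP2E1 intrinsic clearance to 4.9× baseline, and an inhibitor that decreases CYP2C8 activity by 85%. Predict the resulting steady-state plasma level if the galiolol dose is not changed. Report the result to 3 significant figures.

1.01 μmol/L

CYP2C9: 0.18 × 5 = 0.9
CYP2E1: 0.24 × 4.9 = 1.176
CYP2C8: 0.31 × 0.15 = 0.0465
Other: 0.27 (unchanged)
CL_new/CL_old = 0.9 + 1.176 + 0.0465 + 0.27 = 2.3925.
Steady-state plasma level ∝ 1/CL: new value = 2.41 / 2.3925 = 1.01 μmol/L.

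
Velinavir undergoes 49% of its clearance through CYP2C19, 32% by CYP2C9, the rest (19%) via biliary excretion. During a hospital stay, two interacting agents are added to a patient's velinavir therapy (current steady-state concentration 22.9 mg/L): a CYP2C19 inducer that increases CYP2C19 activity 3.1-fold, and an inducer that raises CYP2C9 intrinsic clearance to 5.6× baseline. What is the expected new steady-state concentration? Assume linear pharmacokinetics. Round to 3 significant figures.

The CYP2C19 pathway (49% of clearance) increases to 3.1× activity: 0.49 × 3.1 = 1.519.
The CYP2C9 pathway (32% of clearance) rises to 5.6× activity: 0.32 × 5.6 = 1.792.
Non-CYP routes (19%) are unchanged.
CL_new/CL_old = 1.519 + 1.792 + 0.19 = 3.501.
Dividing the baseline by the relative clearance: 22.9 / 3.501 = 6.54 mg/L.

6.54 mg/L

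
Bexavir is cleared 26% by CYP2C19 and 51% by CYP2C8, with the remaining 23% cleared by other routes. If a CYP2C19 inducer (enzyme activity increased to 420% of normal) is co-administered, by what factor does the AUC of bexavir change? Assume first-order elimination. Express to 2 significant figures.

0.55

The CYP2C19 pathway (26% of clearance) rises to 4.2× activity: 0.26 × 4.2 = 1.092.
CYP2C8 (51%) and the residual 23% are unaffected.
Relative clearance = 1.092 + 0.51 + 0.23 = 1.832.
Since AUC ∝ 1/CL, the ratio is 1 / 1.832 = 0.55.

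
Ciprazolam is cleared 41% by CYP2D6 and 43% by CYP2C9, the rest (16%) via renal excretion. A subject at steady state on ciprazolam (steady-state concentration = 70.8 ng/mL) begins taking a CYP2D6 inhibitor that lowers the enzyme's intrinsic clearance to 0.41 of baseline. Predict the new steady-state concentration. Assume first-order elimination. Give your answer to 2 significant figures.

The CYP2D6 pathway (41% of clearance) is reduced to 0.41× activity: 0.41 × 0.41 = 0.1681.
CYP2C9 (43%) and the residual 16% are unaffected.
CL_new/CL_old = 0.1681 + 0.43 + 0.16 = 0.7581.
Steady-state concentration ∝ 1/CL, so new value = 70.8 / 0.7581 = 93 ng/mL.

93 ng/mL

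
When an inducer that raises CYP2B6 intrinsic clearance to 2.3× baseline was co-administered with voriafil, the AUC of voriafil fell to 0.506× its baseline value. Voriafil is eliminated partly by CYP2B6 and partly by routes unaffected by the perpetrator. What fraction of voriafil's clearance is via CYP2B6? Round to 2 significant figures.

Write x for the fraction cleared via CYP2B6. The observed AUC change means clearance rose to 1/0.506 = 1.976 of baseline.
Only the CYP2B6 route changed, so 1.976 = x·2.3 + (1 − x), giving x = 0.75.

0.75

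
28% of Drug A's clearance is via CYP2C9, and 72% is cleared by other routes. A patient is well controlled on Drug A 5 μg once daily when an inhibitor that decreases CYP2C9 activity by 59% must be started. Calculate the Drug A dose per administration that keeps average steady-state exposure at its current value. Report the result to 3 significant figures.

4.17 μg

CYP2C9: 0.28 × 0.41 = 0.1148
Other: 0.72 (unchanged)
Relative clearance = 0.1148 + 0.72 = 0.8348.
To maintain the same steady-state level, dose must scale with clearance: new dose = 5 × 0.8348 = 4.17 μg.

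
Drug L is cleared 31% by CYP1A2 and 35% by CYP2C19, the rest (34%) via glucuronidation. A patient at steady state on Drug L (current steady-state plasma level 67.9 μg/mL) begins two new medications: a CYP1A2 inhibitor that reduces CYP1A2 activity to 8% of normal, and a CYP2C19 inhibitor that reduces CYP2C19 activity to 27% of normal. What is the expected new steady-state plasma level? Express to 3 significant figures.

The CYP1A2 pathway (31% of clearance) drops to 0.08× activity: 0.31 × 0.08 = 0.0248.
The CYP2C19 pathway (35% of clearance) is reduced to 0.27× activity: 0.35 × 0.27 = 0.0945.
The remaining 34% of clearance is unaffected.
Relative clearance = 0.0248 + 0.0945 + 0.34 = 0.4593.
Dividing the baseline by the relative clearance: 67.9 / 0.4593 = 148 μg/mL.

148 μg/mL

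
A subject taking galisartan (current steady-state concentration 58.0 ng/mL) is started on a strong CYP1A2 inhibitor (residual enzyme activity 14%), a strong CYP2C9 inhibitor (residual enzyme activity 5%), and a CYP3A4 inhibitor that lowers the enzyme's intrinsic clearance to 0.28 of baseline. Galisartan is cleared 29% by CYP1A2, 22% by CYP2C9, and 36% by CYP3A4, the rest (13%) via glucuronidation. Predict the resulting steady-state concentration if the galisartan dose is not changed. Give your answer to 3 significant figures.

CYP1A2: 0.29 × 0.14 = 0.0406
CYP2C9: 0.22 × 0.05 = 0.011
CYP3A4: 0.36 × 0.28 = 0.1008
Other: 0.13 (unchanged)
New clearance relative to baseline: 0.0406 + 0.011 + 0.1008 + 0.13 = 0.2824.
Steady-state concentration ∝ 1/CL: new value = 58.0 / 0.2824 = 205 ng/mL.

205 ng/mL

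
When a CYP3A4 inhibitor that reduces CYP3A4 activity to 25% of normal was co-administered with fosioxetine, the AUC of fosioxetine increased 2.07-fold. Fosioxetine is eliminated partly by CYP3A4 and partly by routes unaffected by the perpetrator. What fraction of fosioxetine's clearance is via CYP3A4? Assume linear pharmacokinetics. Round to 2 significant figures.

0.69

CL'/CL = 1 / 2.07 = 0.4831
0.25·fm + (1 − fm) = 0.4831
fm = (0.4831 − 1) / (0.25 − 1) = 0.69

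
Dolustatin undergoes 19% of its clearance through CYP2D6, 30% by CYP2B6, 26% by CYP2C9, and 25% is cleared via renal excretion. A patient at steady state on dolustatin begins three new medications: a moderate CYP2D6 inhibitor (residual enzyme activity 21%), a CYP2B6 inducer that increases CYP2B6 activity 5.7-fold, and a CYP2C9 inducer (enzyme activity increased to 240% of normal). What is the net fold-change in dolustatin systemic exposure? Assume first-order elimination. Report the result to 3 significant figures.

0.381

The CYP2D6 pathway (19% of clearance) drops to 0.21× activity: 0.19 × 0.21 = 0.0399.
The CYP2B6 pathway (30% of clearance) increases to 5.7× activity: 0.3 × 5.7 = 1.71.
The CYP2C9 pathway (26% of clearance) increases to 2.4× activity: 0.26 × 2.4 = 0.624.
Non-CYP routes (25%) are unchanged.
Relative clearance = 0.0399 + 1.71 + 0.624 + 0.25 = 2.6239.
Because systemic exposure varies inversely with clearance, the combined effect is 1 / 2.6239 = 0.381.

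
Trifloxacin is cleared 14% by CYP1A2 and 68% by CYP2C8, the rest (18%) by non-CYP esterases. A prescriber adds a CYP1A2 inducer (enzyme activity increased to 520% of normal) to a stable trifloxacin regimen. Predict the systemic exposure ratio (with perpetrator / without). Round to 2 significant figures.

0.63

The CYP1A2 pathway (14% of clearance) is boosted to 5.2× activity: 0.14 × 5.2 = 0.728.
CYP2C8 (68%) and the residual 18% are unaffected.
Relative clearance = 0.728 + 0.68 + 0.18 = 1.588.
Systemic exposure ratio = CL_old/CL_new = 1 / 1.588 = 0.63.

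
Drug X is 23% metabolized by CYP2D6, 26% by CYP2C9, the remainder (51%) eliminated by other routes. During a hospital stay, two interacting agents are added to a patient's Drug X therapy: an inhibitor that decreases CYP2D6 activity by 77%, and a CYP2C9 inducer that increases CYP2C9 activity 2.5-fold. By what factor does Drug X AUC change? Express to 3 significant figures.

CYP2D6: 0.23 × 0.23 = 0.0529
CYP2C9: 0.26 × 2.5 = 0.65
Other: 0.51 (unchanged)
New clearance relative to baseline: 0.0529 + 0.65 + 0.51 = 1.2129.
Net AUC ratio = 1 / 1.2129 = 0.824.

0.824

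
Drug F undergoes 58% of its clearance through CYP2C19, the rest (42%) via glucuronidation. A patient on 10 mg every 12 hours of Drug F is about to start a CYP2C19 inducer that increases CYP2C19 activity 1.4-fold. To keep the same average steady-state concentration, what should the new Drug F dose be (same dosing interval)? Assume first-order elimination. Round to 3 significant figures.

12.3 mg

The CYP2C19 pathway (58% of clearance) is boosted to 1.4× activity: 0.58 × 1.4 = 0.812.
Non-CYP routes (42%) are unchanged.
CL_new/CL_old = 0.812 + 0.42 = 1.232.
Exposure is unchanged when dose changes in proportion to clearance. New dose = 10 mg × 1.232 = 12.3 mg.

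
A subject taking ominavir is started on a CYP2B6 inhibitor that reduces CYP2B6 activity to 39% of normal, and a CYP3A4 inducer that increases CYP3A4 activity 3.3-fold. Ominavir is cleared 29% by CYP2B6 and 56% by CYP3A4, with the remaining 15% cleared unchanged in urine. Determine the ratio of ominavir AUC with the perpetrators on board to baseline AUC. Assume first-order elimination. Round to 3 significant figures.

The CYP2B6 pathway (29% of clearance) is reduced to 0.39× activity: 0.29 × 0.39 = 0.1131.
The CYP3A4 pathway (56% of clearance) rises to 3.3× activity: 0.56 × 3.3 = 1.848.
The remaining 15% of clearance is unaffected.
New clearance relative to baseline: 0.1131 + 1.848 + 0.15 = 2.1111.
AUC ∝ 1/CL: fold-change = 1 / 2.1111 = 0.474.

0.474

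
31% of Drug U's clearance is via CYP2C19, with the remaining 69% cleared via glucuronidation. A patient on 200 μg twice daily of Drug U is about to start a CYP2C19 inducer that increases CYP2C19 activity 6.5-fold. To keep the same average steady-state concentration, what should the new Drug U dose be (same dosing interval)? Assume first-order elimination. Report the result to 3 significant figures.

541 μg

The CYP2C19 pathway (31% of clearance) rises to 6.5× activity: 0.31 × 6.5 = 2.015.
The remaining 69% of clearance is unaffected.
Relative clearance = 2.015 + 0.69 = 2.705.
To maintain the same steady-state level, dose must scale with clearance: new dose = 200 × 2.705 = 541 μg.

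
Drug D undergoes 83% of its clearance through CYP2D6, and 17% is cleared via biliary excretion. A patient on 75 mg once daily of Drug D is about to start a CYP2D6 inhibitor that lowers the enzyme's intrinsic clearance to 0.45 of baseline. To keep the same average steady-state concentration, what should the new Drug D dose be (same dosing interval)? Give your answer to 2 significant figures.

The CYP2D6 pathway (83% of clearance) drops to 0.45× activity: 0.83 × 0.45 = 0.3735.
The remaining 17% of clearance is unaffected.
Relative clearance = 0.3735 + 0.17 = 0.5435.
To maintain the same steady-state level, dose must scale with clearance: new dose = 75 × 0.5435 = 41 mg.

41 mg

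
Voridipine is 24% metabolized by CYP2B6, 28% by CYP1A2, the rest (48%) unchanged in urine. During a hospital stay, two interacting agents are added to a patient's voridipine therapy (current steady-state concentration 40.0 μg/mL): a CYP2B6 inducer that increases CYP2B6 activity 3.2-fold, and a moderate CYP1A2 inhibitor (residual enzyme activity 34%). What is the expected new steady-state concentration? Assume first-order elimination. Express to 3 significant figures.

29.8 μg/mL

The CYP2B6 pathway (24% of clearance) increases to 3.2× activity: 0.24 × 3.2 = 0.768.
The CYP1A2 pathway (28% of clearance) drops to 0.34× activity: 0.28 × 0.34 = 0.0952.
Non-CYP routes (48%) are unchanged.
Relative clearance = 0.768 + 0.0952 + 0.48 = 1.3432.
New steady-state concentration = 40.0 / 1.3432 = 29.8 μg/mL (concentration scales inversely with clearance).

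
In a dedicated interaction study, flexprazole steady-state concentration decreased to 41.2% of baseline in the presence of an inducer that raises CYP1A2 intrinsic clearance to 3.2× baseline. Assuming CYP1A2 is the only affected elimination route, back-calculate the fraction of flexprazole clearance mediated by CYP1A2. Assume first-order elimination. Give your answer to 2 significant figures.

Let fm be the CYP1A2 fraction. New clearance relative to baseline = fm × 3.2 + (1 − fm).
Steady-state concentration ratio = 1 / (new CL fraction), so new CL fraction = 1 / 0.412 = 2.427.
fm × 3.2 + 1 − fm = 2.427  ⇒  fm × (3.2 − 1) = 1.427  ⇒  fm = 0.65.

0.65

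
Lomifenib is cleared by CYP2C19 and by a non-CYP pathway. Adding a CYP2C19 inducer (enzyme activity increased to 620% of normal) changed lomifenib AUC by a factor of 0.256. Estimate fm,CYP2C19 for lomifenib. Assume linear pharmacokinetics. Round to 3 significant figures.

0.559

Write x for the fraction cleared via CYP2C19. The observed AUC change means clearance rose to 1/0.256 = 3.906 of baseline.
Setting x·6.2 + (1 − x) = 3.906 and solving: x = (3.906 − 1)/(6.2 − 1) = 0.559.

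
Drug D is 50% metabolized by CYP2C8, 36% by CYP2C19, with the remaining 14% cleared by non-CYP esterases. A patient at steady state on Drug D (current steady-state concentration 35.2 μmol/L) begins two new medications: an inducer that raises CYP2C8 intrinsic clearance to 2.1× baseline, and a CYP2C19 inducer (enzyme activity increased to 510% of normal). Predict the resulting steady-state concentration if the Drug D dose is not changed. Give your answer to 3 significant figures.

11.6 μmol/L

The CYP2C8 pathway (50% of clearance) rises to 2.1× activity: 0.5 × 2.1 = 1.05.
The CYP2C19 pathway (36% of clearance) increases to 5.1× activity: 0.36 × 5.1 = 1.836.
Non-CYP routes (14%) are unchanged.
CL_new/CL_old = 1.05 + 1.836 + 0.14 = 3.026.
Dividing the baseline by the relative clearance: 35.2 / 3.026 = 11.6 μmol/L.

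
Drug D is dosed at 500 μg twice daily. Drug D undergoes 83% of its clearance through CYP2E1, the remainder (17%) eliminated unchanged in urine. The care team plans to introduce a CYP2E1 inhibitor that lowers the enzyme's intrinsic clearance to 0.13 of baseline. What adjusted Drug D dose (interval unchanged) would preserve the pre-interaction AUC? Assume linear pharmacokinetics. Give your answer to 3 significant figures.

The CYP2E1 pathway (83% of clearance) falls to 0.13× activity: 0.83 × 0.13 = 0.1079.
Non-CYP routes (17%) are unchanged.
Relative clearance = 0.1079 + 0.17 = 0.2779.
Exposure is unchanged when dose changes in proportion to clearance. New dose = 500 μg × 0.2779 = 139 μg.

139 μg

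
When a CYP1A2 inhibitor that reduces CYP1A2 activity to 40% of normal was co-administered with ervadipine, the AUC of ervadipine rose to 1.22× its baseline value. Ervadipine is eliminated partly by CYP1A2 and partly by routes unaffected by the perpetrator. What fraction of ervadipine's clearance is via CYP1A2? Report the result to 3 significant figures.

Let fm be the CYP1A2 fraction. New clearance relative to baseline = fm × 0.4 + (1 − fm).
AUC ratio = 1 / (new CL fraction), so new CL fraction = 1 / 1.22 = 0.8197.
fm × 0.4 + 1 − fm = 0.8197  ⇒  fm × (0.4 − 1) = −0.1803  ⇒  fm = 0.301.

0.301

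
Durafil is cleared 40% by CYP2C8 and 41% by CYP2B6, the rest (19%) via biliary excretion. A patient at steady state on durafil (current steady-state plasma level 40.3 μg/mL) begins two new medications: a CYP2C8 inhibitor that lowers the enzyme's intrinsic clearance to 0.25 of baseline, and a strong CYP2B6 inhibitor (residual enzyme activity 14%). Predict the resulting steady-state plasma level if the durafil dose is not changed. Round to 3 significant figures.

The CYP2C8 pathway (40% of clearance) falls to 0.25× activity: 0.4 × 0.25 = 0.1.
The CYP2B6 pathway (41% of clearance) drops to 0.14× activity: 0.41 × 0.14 = 0.0574.
The remaining 19% of clearance is unaffected.
CL_new/CL_old = 0.1 + 0.0574 + 0.19 = 0.3474.
Steady-state plasma level ∝ 1/CL: new value = 40.3 / 0.3474 = 116 μg/mL.

116 μg/mL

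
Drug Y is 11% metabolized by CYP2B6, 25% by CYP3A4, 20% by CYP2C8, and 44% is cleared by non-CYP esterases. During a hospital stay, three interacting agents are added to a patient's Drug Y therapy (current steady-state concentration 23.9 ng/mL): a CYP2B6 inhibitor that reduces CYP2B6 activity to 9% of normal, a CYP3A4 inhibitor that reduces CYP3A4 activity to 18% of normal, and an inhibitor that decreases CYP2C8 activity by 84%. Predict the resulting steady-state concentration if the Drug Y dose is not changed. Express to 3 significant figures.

CYP2B6: 0.11 × 0.09 = 0.0099
CYP3A4: 0.25 × 0.18 = 0.045
CYP2C8: 0.2 × 0.16 = 0.032
Other: 0.44 (unchanged)
Relative clearance = 0.0099 + 0.045 + 0.032 + 0.44 = 0.5269.
New steady-state concentration = 23.9 / 0.5269 = 45.4 ng/mL (concentration scales inversely with clearance).

45.4 ng/mL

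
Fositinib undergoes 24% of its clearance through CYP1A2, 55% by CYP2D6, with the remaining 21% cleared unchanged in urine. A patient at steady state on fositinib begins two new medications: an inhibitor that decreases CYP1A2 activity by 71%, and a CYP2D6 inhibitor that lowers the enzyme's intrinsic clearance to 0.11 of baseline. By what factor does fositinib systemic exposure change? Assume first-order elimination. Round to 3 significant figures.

The CYP1A2 pathway (24% of clearance) falls to 0.29× activity: 0.24 × 0.29 = 0.0696.
The CYP2D6 pathway (55% of clearance) drops to 0.11× activity: 0.55 × 0.11 = 0.0605.
The remaining 21% of clearance is unaffected.
Relative clearance = 0.0696 + 0.0605 + 0.21 = 0.3401.
Systemic exposure ∝ 1/CL: fold-change = 1 / 0.3401 = 2.94.

2.94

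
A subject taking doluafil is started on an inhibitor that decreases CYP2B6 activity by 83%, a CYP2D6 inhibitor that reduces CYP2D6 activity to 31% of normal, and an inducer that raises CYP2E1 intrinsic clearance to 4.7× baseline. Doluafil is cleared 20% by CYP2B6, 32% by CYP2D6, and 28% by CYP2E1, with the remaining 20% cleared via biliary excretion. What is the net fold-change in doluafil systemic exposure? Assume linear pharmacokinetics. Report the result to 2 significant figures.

The CYP2B6 pathway (20% of clearance) falls to 0.17× activity: 0.2 × 0.17 = 0.034.
The CYP2D6 pathway (32% of clearance) drops to 0.31× activity: 0.32 × 0.31 = 0.0992.
The CYP2E1 pathway (28% of clearance) increases to 4.7× activity: 0.28 × 4.7 = 1.316.
The remaining 20% of clearance is unaffected.
CL_new/CL_old = 0.034 + 0.0992 + 1.316 + 0.2 = 1.6492.
Because systemic exposure varies inversely with clearance, the combined effect is 1 / 1.6492 = 0.61.

0.61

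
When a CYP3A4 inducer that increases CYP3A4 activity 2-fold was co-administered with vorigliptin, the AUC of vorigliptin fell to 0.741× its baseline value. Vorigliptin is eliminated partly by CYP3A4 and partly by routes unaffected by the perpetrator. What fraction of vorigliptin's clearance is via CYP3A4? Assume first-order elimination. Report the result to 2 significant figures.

0.35

CL'/CL = 1 / 0.741 = 1.35
2·fm + (1 − fm) = 1.35
fm = (1.35 − 1) / (2 − 1) = 0.35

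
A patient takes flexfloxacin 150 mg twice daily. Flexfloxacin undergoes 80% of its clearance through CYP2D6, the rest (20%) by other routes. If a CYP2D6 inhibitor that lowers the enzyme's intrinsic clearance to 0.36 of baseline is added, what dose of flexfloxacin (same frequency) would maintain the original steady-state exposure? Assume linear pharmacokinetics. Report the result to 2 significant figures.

73 mg

The CYP2D6 pathway (80% of clearance) drops to 0.36× activity: 0.8 × 0.36 = 0.288.
Non-CYP routes (20%) are unchanged.
CL_new/CL_old = 0.288 + 0.2 = 0.488.
Exposure is unchanged when dose changes in proportion to clearance. New dose = 150 mg × 0.488 = 73 mg.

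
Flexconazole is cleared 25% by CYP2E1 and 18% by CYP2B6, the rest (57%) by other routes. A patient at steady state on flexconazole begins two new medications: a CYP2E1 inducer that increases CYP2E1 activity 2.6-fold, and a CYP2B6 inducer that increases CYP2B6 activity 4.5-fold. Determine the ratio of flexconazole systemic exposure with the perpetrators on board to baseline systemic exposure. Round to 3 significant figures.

0.493

The CYP2E1 pathway (25% of clearance) increases to 2.6× activity: 0.25 × 2.6 = 0.65.
The CYP2B6 pathway (18% of clearance) rises to 4.5× activity: 0.18 × 4.5 = 0.81.
Non-CYP routes (57%) are unchanged.
CL_new/CL_old = 0.65 + 0.81 + 0.57 = 2.03.
Systemic exposure ∝ 1/CL: fold-change = 1 / 2.03 = 0.493.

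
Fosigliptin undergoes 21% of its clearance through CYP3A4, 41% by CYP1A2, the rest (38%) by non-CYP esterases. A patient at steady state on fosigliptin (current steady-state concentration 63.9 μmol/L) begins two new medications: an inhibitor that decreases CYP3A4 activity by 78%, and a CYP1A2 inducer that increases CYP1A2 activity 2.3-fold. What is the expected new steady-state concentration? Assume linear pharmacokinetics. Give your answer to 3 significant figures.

46.7 μmol/L

CYP3A4: 0.21 × 0.22 = 0.0462
CYP1A2: 0.41 × 2.3 = 0.943
Other: 0.38 (unchanged)
Relative clearance = 0.0462 + 0.943 + 0.38 = 1.3692.
Dividing the baseline by the relative clearance: 63.9 / 1.3692 = 46.7 μmol/L.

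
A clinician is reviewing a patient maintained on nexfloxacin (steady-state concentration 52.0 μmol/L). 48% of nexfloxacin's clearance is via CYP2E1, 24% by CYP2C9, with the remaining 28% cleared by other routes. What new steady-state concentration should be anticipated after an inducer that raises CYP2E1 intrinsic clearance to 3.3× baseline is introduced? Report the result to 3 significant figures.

24.7 μmol/L

The CYP2E1 pathway (48% of clearance) is boosted to 3.3× activity: 0.48 × 3.3 = 1.584.
CYP2C9 (24%) and the residual 28% are unaffected.
Relative clearance = 1.584 + 0.24 + 0.28 = 2.104.
With dosing unchanged, steady-state concentration scales as 1/CL: 52.0 / 2.104 = 24.7 μmol/L.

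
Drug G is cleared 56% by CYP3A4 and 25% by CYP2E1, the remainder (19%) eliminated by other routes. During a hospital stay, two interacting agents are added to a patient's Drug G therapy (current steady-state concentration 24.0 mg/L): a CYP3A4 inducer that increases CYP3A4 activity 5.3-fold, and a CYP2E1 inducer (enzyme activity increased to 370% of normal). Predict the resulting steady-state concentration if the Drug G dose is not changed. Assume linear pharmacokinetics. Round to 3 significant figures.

The CYP3A4 pathway (56% of clearance) rises to 5.3× activity: 0.56 × 5.3 = 2.968.
The CYP2E1 pathway (25% of clearance) increases to 3.7× activity: 0.25 × 3.7 = 0.925.
The remaining 19% of clearance is unaffected.
CL_new/CL_old = 2.968 + 0.925 + 0.19 = 4.083.
New steady-state concentration = 24.0 / 4.083 = 5.88 mg/L (concentration scales inversely with clearance).

5.88 mg/L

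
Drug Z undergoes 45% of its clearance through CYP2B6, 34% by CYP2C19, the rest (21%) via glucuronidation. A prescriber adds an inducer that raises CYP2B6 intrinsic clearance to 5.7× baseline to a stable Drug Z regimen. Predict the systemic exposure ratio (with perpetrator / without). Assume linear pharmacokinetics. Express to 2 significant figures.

0.32

CYP2B6: 0.45 × 5.7 = 2.565
CYP2C19: 0.34 (unchanged)
Other: 0.21 (unchanged)
Relative clearance = 2.565 + 0.34 + 0.21 = 3.115.
Systemic exposure is inversely proportional to clearance, so the fold-change is 1 / 3.115 = 0.32.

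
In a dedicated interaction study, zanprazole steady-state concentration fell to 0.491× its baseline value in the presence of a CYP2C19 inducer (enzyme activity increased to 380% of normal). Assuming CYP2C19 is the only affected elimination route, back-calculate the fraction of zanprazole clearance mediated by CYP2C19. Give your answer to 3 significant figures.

0.370

CL'/CL = 1 / 0.491 = 2.037
3.8·fm + (1 − fm) = 2.037
fm = (2.037 − 1) / (3.8 − 1) = 0.370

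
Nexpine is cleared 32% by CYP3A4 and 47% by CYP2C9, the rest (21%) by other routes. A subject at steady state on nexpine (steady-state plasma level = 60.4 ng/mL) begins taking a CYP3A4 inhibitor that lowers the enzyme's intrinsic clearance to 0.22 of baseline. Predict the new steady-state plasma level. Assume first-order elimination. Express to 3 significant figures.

The CYP3A4 pathway (32% of clearance) drops to 0.22× activity: 0.32 × 0.22 = 0.0704.
CYP2C9 (47%) and the residual 21% are unaffected.
Relative clearance = 0.0704 + 0.47 + 0.21 = 0.7504.
Steady-state plasma level ∝ 1/CL, so new value = 60.4 / 0.7504 = 80.5 ng/mL.

80.5 ng/mL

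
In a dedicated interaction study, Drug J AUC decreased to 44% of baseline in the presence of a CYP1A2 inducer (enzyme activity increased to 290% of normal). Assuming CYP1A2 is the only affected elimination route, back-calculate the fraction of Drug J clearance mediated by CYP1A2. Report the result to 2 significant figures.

Let x = fm,CYP1A2. Because AUC ∝ 1/CL, relative clearance rose to 1/0.440 = 2.273.
Only the CYP1A2 route changed, so 2.273 = x·2.9 + (1 − x), giving x = 0.67.

0.67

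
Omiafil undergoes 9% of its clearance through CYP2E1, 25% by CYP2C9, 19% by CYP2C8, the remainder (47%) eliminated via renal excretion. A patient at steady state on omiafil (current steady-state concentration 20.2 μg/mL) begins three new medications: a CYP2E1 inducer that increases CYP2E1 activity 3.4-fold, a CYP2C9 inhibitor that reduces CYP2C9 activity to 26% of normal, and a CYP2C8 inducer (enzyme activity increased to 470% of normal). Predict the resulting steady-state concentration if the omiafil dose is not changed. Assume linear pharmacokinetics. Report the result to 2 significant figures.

The CYP2E1 pathway (9% of clearance) increases to 3.4× activity: 0.09 × 3.4 = 0.306.
The CYP2C9 pathway (25% of clearance) drops to 0.26× activity: 0.25 × 0.26 = 0.065.
The CYP2C8 pathway (19% of clearance) is boosted to 4.7× activity: 0.19 × 4.7 = 0.893.
The remaining 47% of clearance is unaffected.
Relative clearance = 0.306 + 0.065 + 0.893 + 0.47 = 1.734.
Steady-state concentration ∝ 1/CL: new value = 20.2 / 1.734 = 12 μg/mL.

12 μg/mL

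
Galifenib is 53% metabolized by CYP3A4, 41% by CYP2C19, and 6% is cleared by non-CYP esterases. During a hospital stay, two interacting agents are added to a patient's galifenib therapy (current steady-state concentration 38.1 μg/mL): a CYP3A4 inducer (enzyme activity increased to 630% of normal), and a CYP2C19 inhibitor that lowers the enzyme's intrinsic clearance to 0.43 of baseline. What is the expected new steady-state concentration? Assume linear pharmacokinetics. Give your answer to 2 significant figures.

11 μg/mL

The CYP3A4 pathway (53% of clearance) increases to 6.3× activity: 0.53 × 6.3 = 3.339.
The CYP2C19 pathway (41% of clearance) is reduced to 0.43× activity: 0.41 × 0.43 = 0.1763.
The remaining 6% of clearance is unaffected.
New clearance relative to baseline: 3.339 + 0.1763 + 0.06 = 3.5753.
Dividing the baseline by the relative clearance: 38.1 / 3.5753 = 11 μg/mL.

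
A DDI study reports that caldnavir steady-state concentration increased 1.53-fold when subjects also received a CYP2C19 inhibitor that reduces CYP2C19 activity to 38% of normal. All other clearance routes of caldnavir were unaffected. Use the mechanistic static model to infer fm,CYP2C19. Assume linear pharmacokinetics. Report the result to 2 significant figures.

Let x = fm,CYP2C19. Because steady-state concentration ∝ 1/CL, relative clearance fell to 1/1.53 = 0.6536.
Only the CYP2C19 route changed, so 0.6536 = x·0.38 + (1 − x), giving x = 0.56.

0.56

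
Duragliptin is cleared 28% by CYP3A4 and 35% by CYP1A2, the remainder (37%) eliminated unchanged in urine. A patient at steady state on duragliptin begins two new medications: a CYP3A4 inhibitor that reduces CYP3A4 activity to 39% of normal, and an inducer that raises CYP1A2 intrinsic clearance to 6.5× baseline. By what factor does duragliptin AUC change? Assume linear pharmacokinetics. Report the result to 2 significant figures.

CYP3A4: 0.28 × 0.39 = 0.1092
CYP1A2: 0.35 × 6.5 = 2.275
Other: 0.37 (unchanged)
New clearance relative to baseline: 0.1092 + 2.275 + 0.37 = 2.7542.
Net AUC ratio = 1 / 2.7542 = 0.36.

0.36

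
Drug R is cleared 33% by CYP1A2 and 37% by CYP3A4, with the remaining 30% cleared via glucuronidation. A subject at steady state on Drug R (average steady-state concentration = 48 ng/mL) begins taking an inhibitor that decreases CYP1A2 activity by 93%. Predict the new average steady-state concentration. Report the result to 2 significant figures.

69 ng/mL

The CYP1A2 pathway (33% of clearance) is reduced to 0.07× activity: 0.33 × 0.07 = 0.0231.
CYP3A4 (37%) and the residual 30% are unaffected.
New clearance relative to baseline: 0.0231 + 0.37 + 0.3 = 0.6931.
New average steady-state concentration = baseline ÷ relative clearance = 48 / 0.6931 = 69 ng/mL.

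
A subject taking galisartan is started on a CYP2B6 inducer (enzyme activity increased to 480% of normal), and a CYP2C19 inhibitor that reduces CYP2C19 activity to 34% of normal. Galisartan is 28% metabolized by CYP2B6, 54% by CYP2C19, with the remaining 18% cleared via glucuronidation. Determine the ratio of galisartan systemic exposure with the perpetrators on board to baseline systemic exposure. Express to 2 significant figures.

0.59

The CYP2B6 pathway (28% of clearance) rises to 4.8× activity: 0.28 × 4.8 = 1.344.
The CYP2C19 pathway (54% of clearance) drops to 0.34× activity: 0.54 × 0.34 = 0.1836.
Non-CYP routes (18%) are unchanged.
Relative clearance = 1.344 + 0.1836 + 0.18 = 1.7076.
Net systemic exposure ratio = 1 / 1.7076 = 0.59.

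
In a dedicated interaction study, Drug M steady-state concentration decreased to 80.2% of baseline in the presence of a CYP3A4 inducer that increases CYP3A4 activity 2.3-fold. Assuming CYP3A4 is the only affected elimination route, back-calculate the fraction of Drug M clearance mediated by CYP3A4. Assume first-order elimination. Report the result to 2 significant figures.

Call the CYP3A4 fraction fm. After the interaction, CL_new/CL_old = fm × 2.3 + (1 − fm).
Steady-state concentration ratio = 1 / (new CL fraction), so new CL fraction = 1 / 0.802 = 1.247.
fm × 2.3 + 1 − fm = 1.247  ⇒  fm × (2.3 − 1) = 0.2469  ⇒  fm = 0.19.

0.19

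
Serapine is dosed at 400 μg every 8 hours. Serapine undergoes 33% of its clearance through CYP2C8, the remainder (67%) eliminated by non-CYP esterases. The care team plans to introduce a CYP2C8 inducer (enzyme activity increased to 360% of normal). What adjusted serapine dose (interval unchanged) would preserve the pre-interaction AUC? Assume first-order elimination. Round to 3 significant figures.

CYP2C8: 0.33 × 3.6 = 1.188
Other: 0.67 (unchanged)
Relative clearance = 1.188 + 0.67 = 1.858.
Exposure is unchanged when dose changes in proportion to clearance. New dose = 400 μg × 1.858 = 743 μg.

743 μg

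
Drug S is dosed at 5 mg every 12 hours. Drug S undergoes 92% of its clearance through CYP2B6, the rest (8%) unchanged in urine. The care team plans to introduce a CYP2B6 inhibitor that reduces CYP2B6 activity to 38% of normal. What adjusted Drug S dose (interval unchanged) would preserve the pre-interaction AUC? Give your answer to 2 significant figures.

The CYP2B6 pathway (92% of clearance) is reduced to 0.38× activity: 0.92 × 0.38 = 0.3496.
The remaining 8% of clearance is unaffected.
CL_new/CL_old = 0.3496 + 0.08 = 0.4296.
Exposure is unchanged when dose changes in proportion to clearance. New dose = 5 mg × 0.4296 = 2.1 mg.

2.1 mg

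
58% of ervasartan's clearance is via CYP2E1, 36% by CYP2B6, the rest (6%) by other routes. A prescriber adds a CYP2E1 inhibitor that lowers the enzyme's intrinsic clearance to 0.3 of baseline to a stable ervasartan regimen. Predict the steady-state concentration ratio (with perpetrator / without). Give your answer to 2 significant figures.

The CYP2E1 pathway (58% of clearance) drops to 0.3× activity: 0.58 × 0.3 = 0.174.
CYP2B6 (36%) and the residual 6% are unaffected.
Relative clearance = 0.174 + 0.36 + 0.06 = 0.594.
Steady-state concentration is inversely proportional to clearance, so the fold-change is 1 / 0.594 = 1.7.

1.7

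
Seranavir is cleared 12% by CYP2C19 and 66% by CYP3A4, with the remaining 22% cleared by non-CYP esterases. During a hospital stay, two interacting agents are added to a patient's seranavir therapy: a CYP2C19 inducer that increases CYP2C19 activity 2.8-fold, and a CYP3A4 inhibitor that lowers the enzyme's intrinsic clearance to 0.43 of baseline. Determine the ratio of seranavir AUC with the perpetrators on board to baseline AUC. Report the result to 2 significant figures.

1.2

CYP2C19: 0.12 × 2.8 = 0.336
CYP3A4: 0.66 × 0.43 = 0.2838
Other: 0.22 (unchanged)
CL_new/CL_old = 0.336 + 0.2838 + 0.22 = 0.8398.
AUC ∝ 1/CL: fold-change = 1 / 0.8398 = 1.2.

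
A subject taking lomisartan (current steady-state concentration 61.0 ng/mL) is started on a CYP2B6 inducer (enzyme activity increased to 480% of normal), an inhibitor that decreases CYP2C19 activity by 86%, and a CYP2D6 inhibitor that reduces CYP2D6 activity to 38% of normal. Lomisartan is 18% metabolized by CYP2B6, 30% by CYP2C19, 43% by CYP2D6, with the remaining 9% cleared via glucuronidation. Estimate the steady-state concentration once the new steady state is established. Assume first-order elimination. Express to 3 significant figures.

52.6 ng/mL

CYP2B6: 0.18 × 4.8 = 0.864
CYP2C19: 0.3 × 0.14 = 0.042
CYP2D6: 0.43 × 0.38 = 0.1634
Other: 0.09 (unchanged)
CL_new/CL_old = 0.864 + 0.042 + 0.1634 + 0.09 = 1.1594.
Steady-state concentration ∝ 1/CL: new value = 61.0 / 1.1594 = 52.6 ng/mL.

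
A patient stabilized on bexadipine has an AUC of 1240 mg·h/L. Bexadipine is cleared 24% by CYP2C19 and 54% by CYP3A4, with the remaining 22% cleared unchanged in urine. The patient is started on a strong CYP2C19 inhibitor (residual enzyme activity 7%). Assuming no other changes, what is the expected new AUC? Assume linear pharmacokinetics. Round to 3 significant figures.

1.60 × 10³ mg·h/L

The CYP2C19 pathway (24% of clearance) falls to 0.07× activity: 0.24 × 0.07 = 0.0168.
CYP3A4 (54%) and the residual 22% are unaffected.
Relative clearance = 0.0168 + 0.54 + 0.22 = 0.7768.
AUC ∝ 1/CL, so new value = 1240 / 0.7768 = 1.60 × 10³ mg·h/L.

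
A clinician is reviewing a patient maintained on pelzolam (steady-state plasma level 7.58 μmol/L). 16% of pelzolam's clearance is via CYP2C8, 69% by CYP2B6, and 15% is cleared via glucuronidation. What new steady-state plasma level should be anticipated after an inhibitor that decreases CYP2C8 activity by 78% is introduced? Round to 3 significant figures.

CYP2C8: 0.16 × 0.22 = 0.0352
CYP2B6: 0.69 (unchanged)
Other: 0.15 (unchanged)
CL_new/CL_old = 0.0352 + 0.69 + 0.15 = 0.8752.
Steady-state plasma level ∝ 1/CL, so new value = 7.58 / 0.8752 = 8.66 μmol/L.

8.66 μmol/L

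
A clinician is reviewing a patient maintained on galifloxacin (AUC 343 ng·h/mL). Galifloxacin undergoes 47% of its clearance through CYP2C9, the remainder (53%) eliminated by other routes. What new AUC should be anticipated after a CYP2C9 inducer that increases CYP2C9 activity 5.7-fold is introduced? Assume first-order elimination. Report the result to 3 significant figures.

The CYP2C9 pathway (47% of clearance) increases to 5.7× activity: 0.47 × 5.7 = 2.679.
Non-CYP routes (53%) are unchanged.
Relative clearance = 2.679 + 0.53 = 3.209.
AUC ∝ 1/CL, so new value = 343 / 3.209 = 107 ng·h/mL.

107 ng·h/mL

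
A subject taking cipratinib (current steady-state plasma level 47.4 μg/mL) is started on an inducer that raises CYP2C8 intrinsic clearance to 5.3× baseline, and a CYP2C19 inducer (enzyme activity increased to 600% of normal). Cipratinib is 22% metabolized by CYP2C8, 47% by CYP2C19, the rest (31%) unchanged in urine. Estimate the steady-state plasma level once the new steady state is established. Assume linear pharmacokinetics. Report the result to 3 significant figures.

CYP2C8: 0.22 × 5.3 = 1.166
CYP2C19: 0.47 × 6 = 2.82
Other: 0.31 (unchanged)
Relative clearance = 1.166 + 2.82 + 0.31 = 4.296.
Steady-state plasma level ∝ 1/CL: new value = 47.4 / 4.296 = 11.0 μg/mL.

11.0 μg/mL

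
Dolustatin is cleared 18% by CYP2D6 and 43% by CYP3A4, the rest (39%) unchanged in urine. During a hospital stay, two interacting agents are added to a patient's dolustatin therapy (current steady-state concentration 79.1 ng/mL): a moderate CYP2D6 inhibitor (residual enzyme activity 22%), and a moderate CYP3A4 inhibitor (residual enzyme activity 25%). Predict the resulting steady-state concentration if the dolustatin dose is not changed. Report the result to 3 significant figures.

The CYP2D6 pathway (18% of clearance) drops to 0.22× activity: 0.18 × 0.22 = 0.0396.
The CYP3A4 pathway (43% of clearance) drops to 0.25× activity: 0.43 × 0.25 = 0.1075.
Non-CYP routes (39%) are unchanged.
New clearance relative to baseline: 0.0396 + 0.1075 + 0.39 = 0.5371.
Steady-state concentration ∝ 1/CL: new value = 79.1 / 0.5371 = 147 ng/mL.

147 ng/mL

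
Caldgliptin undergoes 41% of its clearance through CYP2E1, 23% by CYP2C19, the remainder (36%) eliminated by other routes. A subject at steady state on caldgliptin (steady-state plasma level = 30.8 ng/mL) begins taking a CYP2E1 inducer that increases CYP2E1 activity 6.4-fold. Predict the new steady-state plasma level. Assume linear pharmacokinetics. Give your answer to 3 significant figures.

9.58 ng/mL

The CYP2E1 pathway (41% of clearance) increases to 6.4× activity: 0.41 × 6.4 = 2.624.
CYP2C19 (23%) and the residual 36% are unaffected.
Relative clearance = 2.624 + 0.23 + 0.36 = 3.214.
With dosing unchanged, steady-state plasma level scales as 1/CL: 30.8 / 3.214 = 9.58 ng/mL.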